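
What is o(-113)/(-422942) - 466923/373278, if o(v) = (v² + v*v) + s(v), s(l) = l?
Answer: -17247661718/13156245323 ≈ -1.3110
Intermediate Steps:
o(v) = v + 2*v² (o(v) = (v² + v*v) + v = (v² + v²) + v = 2*v² + v = v + 2*v²)
o(-113)/(-422942) - 466923/373278 = -113*(1 + 2*(-113))/(-422942) - 466923/373278 = -113*(1 - 226)*(-1/422942) - 466923*1/373278 = -113*(-225)*(-1/422942) - 155641/124426 = 25425*(-1/422942) - 155641/124426 = -25425/422942 - 155641/124426 = -17247661718/13156245323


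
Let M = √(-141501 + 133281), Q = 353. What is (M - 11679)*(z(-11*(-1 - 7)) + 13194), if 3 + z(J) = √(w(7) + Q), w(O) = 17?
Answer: -(11679 - 2*I*√2055)*(13191 + √370) ≈ -1.5428e+8 + 1.1977e+6*I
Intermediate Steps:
M = 2*I*√2055 (M = √(-8220) = 2*I*√2055 ≈ 90.664*I)
z(J) = -3 + √370 (z(J) = -3 + √(17 + 353) = -3 + √370)
(M - 11679)*(z(-11*(-1 - 7)) + 13194) = (2*I*√2055 - 11679)*((-3 + √370) + 13194) = (-11679 + 2*I*√2055)*(13191 + √370)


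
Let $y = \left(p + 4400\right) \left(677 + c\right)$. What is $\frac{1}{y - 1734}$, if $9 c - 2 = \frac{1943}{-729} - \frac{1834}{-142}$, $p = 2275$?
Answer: $\frac{155277}{702834409807} \approx 2.2093 \cdot 10^{-7}$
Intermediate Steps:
$c = \frac{634058}{465831}$ ($c = \frac{2}{9} + \frac{\frac{1943}{-729} - \frac{1834}{-142}}{9} = \frac{2}{9} + \frac{1943 \left(- \frac{1}{729}\right) - - \frac{917}{71}}{9} = \frac{2}{9} + \frac{- \frac{1943}{729} + \frac{917}{71}}{9} = \frac{2}{9} + \frac{1}{9} \cdot \frac{530540}{51759} = \frac{2}{9} + \frac{530540}{465831} = \frac{634058}{465831} \approx 1.3611$)
$y = \frac{703103660125}{155277}$ ($y = \left(2275 + 4400\right) \left(677 + \frac{634058}{465831}\right) = 6675 \cdot \frac{316001645}{465831} = \frac{703103660125}{155277} \approx 4.5281 \cdot 10^{6}$)
$\frac{1}{y - 1734} = \frac{1}{\frac{703103660125}{155277} - 1734} = \frac{1}{\frac{702834409807}{155277}} = \frac{155277}{702834409807}$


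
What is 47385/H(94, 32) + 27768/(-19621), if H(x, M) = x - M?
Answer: 928019469/1216502 ≈ 762.86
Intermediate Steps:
47385/H(94, 32) + 27768/(-19621) = 47385/(94 - 1*32) + 27768/(-19621) = 47385/(94 - 32) + 27768*(-1/19621) = 47385/62 - 27768/19621 = 928019469/1216502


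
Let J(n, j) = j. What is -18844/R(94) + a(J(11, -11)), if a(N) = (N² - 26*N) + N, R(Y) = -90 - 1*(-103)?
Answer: -13696/13 ≈ -1053.5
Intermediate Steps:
R(Y) = 13 (R(Y) = -90 + 103 = 13)
a(N) = N² - 25*N
-18844/R(94) + a(J(11, -11)) = -18844/13 - 11*(-25 - 11) = -18844*1/13 - 11*(-36) = -18844/13 + 396 = -13696/13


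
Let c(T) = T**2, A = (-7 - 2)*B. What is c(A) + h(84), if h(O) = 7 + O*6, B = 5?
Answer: 2536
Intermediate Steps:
h(O) = 7 + 6*O
A = -45 (A = (-7 - 2)*5 = -9*5 = -45)
c(A) + h(84) = (-45)**2 + (7 + 6*84) = 2025 + (7 + 504) = 2025 + 511 = 2536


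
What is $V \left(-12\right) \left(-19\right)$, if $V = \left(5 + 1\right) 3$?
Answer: $4104$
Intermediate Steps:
$V = 18$ ($V = 6 \cdot 3 = 18$)
$V \left(-12\right) \left(-19\right) = 18 \left(-12\right) \left(-19\right) = \left(-216\right) \left(-19\right) = 4104$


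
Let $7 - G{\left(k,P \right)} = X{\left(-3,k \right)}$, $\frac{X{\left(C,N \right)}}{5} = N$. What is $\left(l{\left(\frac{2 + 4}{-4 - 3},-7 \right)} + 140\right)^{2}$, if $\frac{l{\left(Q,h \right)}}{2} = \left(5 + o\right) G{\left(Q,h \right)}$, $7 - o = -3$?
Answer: $\frac{11222500}{49} \approx 2.2903 \cdot 10^{5}$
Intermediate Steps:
$o = 10$ ($o = 7 - -3 = 7 + 3 = 10$)
$X{\left(C,N \right)} = 5 N$
$G{\left(k,P \right)} = 7 - 5 k$
$l{\left(Q,h \right)} = 210 - 150 Q$ ($l{\left(Q,h \right)} = 2 \left(5 + 10\right) \left(7 - 5 Q\right) = 2 \cdot 15 \left(7 - 5 Q\right) = 2 \left(105 - 75 Q\right) = 210 - 150 Q$)
$\left(l{\left(\frac{2 + 4}{-4 - 3},-7 \right)} + 140\right)^{2} = \left(\left(210 - 150 \frac{2 + 4}{-4 - 3}\right) + 140\right)^{2} = \left(\left(210 - 150 \frac{6}{-7}\right) + 140\right)^{2} = \left(\left(210 - 150 \cdot 6 \left(- \frac{1}{7}\right)\right) + 140\right)^{2} = \left(\left(210 - - \frac{900}{7}\right) + 140\right)^{2} = \left(\left(210 + \frac{900}{7}\right) + 140\right)^{2} = \left(\frac{2370}{7} + 140\right)^{2} = \left(\frac{3350}{7}\right)^{2} = \frac{11222500}{49}$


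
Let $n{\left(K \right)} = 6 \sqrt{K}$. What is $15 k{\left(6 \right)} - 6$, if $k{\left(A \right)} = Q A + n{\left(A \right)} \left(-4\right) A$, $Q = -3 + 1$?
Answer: $-186 - 2160 \sqrt{6} \approx -5476.9$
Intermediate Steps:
$Q = -2$
$k{\left(A \right)} = - 24 A^{\frac{3}{2}} - 2 A$ ($k{\left(A \right)} = - 2 A + 6 \sqrt{A} \left(-4\right) A = - 2 A + - 24 \sqrt{A} A = - 2 A - 24 A^{\frac{3}{2}} = - 24 A^{\frac{3}{2}} - 2 A$)
$15 k{\left(6 \right)} - 6 = 15 \left(- 24 \cdot 6^{\frac{3}{2}} - 12\right) - 6 = 15 \left(- 24 \cdot 6 \sqrt{6} - 12\right) - 6 = 15 \left(- 144 \sqrt{6} - 12\right) - 6 = 15 \left(-12 - 144 \sqrt{6}\right) - 6 = \left(-180 - 2160 \sqrt{6}\right) - 6 = -186 - 2160 \sqrt{6}$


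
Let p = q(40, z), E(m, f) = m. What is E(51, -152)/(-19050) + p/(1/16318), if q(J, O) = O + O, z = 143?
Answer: 29635119783/6350 ≈ 4.6669e+6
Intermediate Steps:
q(J, O) = 2*O
p = 286 (p = 2*143 = 286)
E(51, -152)/(-19050) + p/(1/16318) = 51/(-19050) + 286/(1/16318) = 51*(-1/19050) + 286/(1/16318) = -17/6350 + 286*16318 = -17/6350 + 4666948 = 29635119783/6350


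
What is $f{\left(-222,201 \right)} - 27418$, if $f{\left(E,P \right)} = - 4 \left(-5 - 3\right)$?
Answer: $-27386$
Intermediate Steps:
$f{\left(E,P \right)} = 32$ ($f{\left(E,P \right)} = \left(-4\right) \left(-8\right) = 32$)
$f{\left(-222,201 \right)} - 27418 = 32 - 27418 = -27386$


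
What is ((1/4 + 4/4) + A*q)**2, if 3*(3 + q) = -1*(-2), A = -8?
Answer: 57121/144 ≈ 396.67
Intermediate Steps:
q = -7/3 (q = -3 + (-1*(-2))/3 = -3 + (1/3)*2 = -3 + 2/3 = -7/3 ≈ -2.3333)
((1/4 + 4/4) + A*q)**2 = ((1/4 + 4/4) - 8*(-7/3))**2 = ((1*(1/4) + 4*(1/4)) + 56/3)**2 = ((1/4 + 1) + 56/3)**2 = (5/4 + 56/3)**2 = (239/12)**2 = 57121/144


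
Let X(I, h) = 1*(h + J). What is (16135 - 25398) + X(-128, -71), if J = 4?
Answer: -9330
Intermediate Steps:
X(I, h) = 4 + h (X(I, h) = 1*(h + 4) = 1*(4 + h) = 4 + h)
(16135 - 25398) + X(-128, -71) = (16135 - 25398) + (4 - 71) = -9263 - 67 = -9330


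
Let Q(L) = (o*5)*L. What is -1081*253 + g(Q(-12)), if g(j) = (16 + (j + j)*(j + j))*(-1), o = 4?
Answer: -503909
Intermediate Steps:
Q(L) = 20*L (Q(L) = (4*5)*L = 20*L)
g(j) = -16 - 4*j**2 (g(j) = (16 + (2*j)*(2*j))*(-1) = (16 + 4*j**2)*(-1) = -16 - 4*j**2)
-1081*253 + g(Q(-12)) = -1081*253 + (-16 - 4*(20*(-12))**2) = -273493 + (-16 - 4*(-240)**2) = -273493 + (-16 - 4*57600) = -273493 + (-16 - 230400) = -273493 - 230416 = -503909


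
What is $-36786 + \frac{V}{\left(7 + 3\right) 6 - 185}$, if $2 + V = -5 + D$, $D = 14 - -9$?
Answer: $- \frac{4598266}{125} \approx -36786.0$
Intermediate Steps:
$D = 23$ ($D = 14 + 9 = 23$)
$V = 16$ ($V = -2 + \left(-5 + 23\right) = -2 + 18 = 16$)
$-36786 + \frac{V}{\left(7 + 3\right) 6 - 185} = -36786 + \frac{16}{\left(7 + 3\right) 6 - 185} = -36786 + \frac{16}{10 \cdot 6 - 185} = -36786 + \frac{16}{60 - 185} = -36786 + \frac{16}{-125} = -36786 + 16 \left(- \frac{1}{125}\right) = -36786 - \frac{16}{125} = - \frac{4598266}{125}$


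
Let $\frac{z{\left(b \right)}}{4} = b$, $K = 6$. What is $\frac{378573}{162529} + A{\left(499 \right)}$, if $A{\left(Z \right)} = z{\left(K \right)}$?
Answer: $\frac{4279269}{162529} \approx 26.329$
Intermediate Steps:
$z{\left(b \right)} = 4 b$
$A{\left(Z \right)} = 24$ ($A{\left(Z \right)} = 4 \cdot 6 = 24$)
$\frac{378573}{162529} + A{\left(499 \right)} = \frac{378573}{162529} + 24 = \frac{4279269}{162529}$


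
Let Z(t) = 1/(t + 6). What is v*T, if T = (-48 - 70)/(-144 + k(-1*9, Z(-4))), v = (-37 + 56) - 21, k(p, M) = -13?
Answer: -236/157 ≈ -1.5032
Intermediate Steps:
Z(t) = 1/(6 + t)
v = -2 (v = 19 - 21 = -2)
T = 118/157 (T = (-48 - 70)/(-144 - 13) = -118/(-157) = -118*(-1/157) = 118/157 ≈ 0.75159)
v*T = -2*118/157 = -236/157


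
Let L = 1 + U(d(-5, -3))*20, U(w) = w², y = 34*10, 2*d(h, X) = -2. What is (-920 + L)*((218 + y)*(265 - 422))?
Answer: 78757794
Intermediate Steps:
d(h, X) = -1 (d(h, X) = (½)*(-2) = -1)
y = 340
L = 21 (L = 1 + (-1)²*20 = 1 + 1*20 = 1 + 20 = 21)
(-920 + L)*((218 + y)*(265 - 422)) = (-920 + 21)*((218 + 340)*(265 - 422)) = -501642*(-157) = -899*(-87606) = 78757794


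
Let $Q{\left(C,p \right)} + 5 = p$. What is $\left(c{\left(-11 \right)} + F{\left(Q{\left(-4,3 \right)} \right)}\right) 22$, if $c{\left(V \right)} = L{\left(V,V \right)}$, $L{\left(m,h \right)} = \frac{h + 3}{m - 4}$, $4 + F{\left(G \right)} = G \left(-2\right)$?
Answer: $\frac{176}{15} \approx 11.733$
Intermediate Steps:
$Q{\left(C,p \right)} = -5 + p$
$F{\left(G \right)} = -4 - 2 G$ ($F{\left(G \right)} = -4 + G \left(-2\right) = -4 - 2 G$)
$L{\left(m,h \right)} = \frac{3 + h}{-4 + m}$
$c{\left(V \right)} = \frac{3 + V}{-4 + V}$
$\left(c{\left(-11 \right)} + F{\left(Q{\left(-4,3 \right)} \right)}\right) 22 = \left(\frac{3 - 11}{-4 - 11} - \left(4 + 2 \left(-5 + 3\right)\right)\right) 22 = \left(\frac{1}{-15} \left(-8\right) - 0\right) 22 = \left(\left(- \frac{1}{15}\right) \left(-8\right) + \left(-4 + 4\right)\right) 22 = \left(\frac{8}{15} + 0\right) 22 = \frac{8}{15} \cdot 22 = \frac{176}{15}$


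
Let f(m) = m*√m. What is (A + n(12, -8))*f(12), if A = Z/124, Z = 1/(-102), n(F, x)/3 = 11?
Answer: 417383*√3/527 ≈ 1371.8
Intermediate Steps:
n(F, x) = 33 (n(F, x) = 3*11 = 33)
Z = -1/102 ≈ -0.0098039
f(m) = m^(3/2)
A = -1/12648 (A = -1/102/124 = -1/102*1/124 = -1/12648 ≈ -7.9064e-5)
(A + n(12, -8))*f(12) = (-1/12648 + 33)*12^(3/2) = 417383*(24*√3)/12648 = 417383*√3/527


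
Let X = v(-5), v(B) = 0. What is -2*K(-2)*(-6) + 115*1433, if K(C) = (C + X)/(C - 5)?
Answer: 1153589/7 ≈ 1.6480e+5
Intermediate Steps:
X = 0
K(C) = C/(-5 + C) (K(C) = (C + 0)/(C - 5) = C/(-5 + C))
-2*K(-2)*(-6) + 115*1433 = -(-4)/(-5 - 2)*(-6) + 115*1433 = -(-4)/(-7)*(-6) + 164795 = -(-4)*(-1)/7*(-6) + 164795 = -2*2/7*(-6) + 164795 = -4/7*(-6) + 164795 = 24/7 + 164795 = 1153589/7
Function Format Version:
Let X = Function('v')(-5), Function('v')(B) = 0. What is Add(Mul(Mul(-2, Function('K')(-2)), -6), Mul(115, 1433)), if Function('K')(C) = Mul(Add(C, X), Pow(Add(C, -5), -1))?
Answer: Rational(1153589, 7) ≈ 1.6480e+5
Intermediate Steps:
X = 0
Function('K')(C) = Mul(C, Pow(Add(-5, C), -1)) (Function('K')(C) = Mul(Add(C, 0), Pow(Add(C, -5), -1)) = Mul(C, Pow(Add(-5, C), -1)))
Add(Mul(Mul(-2, Function('K')(-2)), -6), Mul(115, 1433)) = Add(Mul(Mul(-2, Mul(-2, Pow(Add(-5, -2), -1))), -6), Mul(115, 1433)) = Add(Mul(Mul(-2, Mul(-2, Pow(-7, -1))), -6), 164795) = Add(Mul(Mul(-2, Mul(-2, Rational(-1, 7))), -6), 164795) = Add(Mul(Mul(-2, Rational(2, 7)), -6), 164795) = Add(Mul(Rational(-4, 7), -6), 164795) = Add(Rational(24, 7), 164795) = Rational(1153589, 7)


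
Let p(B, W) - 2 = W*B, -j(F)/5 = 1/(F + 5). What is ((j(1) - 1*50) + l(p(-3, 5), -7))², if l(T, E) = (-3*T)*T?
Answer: 11202409/36 ≈ 3.1118e+5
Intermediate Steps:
j(F) = -5/(5 + F) (j(F) = -5/(F + 5) = -5/(5 + F))
p(B, W) = 2 + B*W (p(B, W) = 2 + W*B = 2 + B*W)
l(T, E) = -3*T²
((j(1) - 1*50) + l(p(-3, 5), -7))² = ((-5/(5 + 1) - 1*50) - 3*(2 - 3*5)²)² = ((-5/6 - 50) - 3*(2 - 15)²)² = ((-5*⅙ - 50) - 3*(-13)²)² = ((-⅚ - 50) - 3*169)² = (-305/6 - 507)² = (-3347/6)² = 11202409/36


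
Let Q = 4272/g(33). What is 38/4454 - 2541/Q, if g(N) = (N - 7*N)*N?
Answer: 6162454351/1585624 ≈ 3886.5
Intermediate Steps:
g(N) = -6*N**2 (g(N) = (-6*N)*N = -6*N**2)
Q = -712/1089 (Q = 4272/((-6*33**2)) = 4272/((-6*1089)) = 4272/(-6534) = 4272*(-1/6534) = -712/1089 ≈ -0.65381)
38/4454 - 2541/Q = 38/4454 - 2541/(-712/1089) = 38*(1/4454) - 2541*(-1089/712) = 19/2227 + 2767149/712 = 6162454351/1585624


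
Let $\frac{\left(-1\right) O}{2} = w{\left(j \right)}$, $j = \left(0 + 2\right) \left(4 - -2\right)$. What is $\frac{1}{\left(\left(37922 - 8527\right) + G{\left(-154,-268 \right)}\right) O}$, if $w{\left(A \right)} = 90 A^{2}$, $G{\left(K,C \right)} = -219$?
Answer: $- \frac{1}{756241920} \approx -1.3223 \cdot 10^{-9}$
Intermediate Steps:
$j = 12$ ($j = 2 \left(4 + 2\right) = 2 \cdot 6 = 12$)
$O = -25920$ ($O = - 2 \cdot 90 \cdot 12^{2} = - 2 \cdot 90 \cdot 144 = \left(-2\right) 12960 = -25920$)
$\frac{1}{\left(\left(37922 - 8527\right) + G{\left(-154,-268 \right)}\right) O} = \frac{1}{\left(\left(37922 - 8527\right) - 219\right) \left(-25920\right)} = \frac{1}{29395 - 219} \left(- \frac{1}{25920}\right) = \frac{1}{29176} \left(- \frac{1}{25920}\right) = - \frac{1}{756241920}$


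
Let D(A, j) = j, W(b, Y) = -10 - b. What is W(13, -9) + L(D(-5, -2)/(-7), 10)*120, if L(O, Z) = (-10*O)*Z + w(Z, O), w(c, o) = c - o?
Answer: -16001/7 ≈ -2285.9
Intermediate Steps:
L(O, Z) = Z - O - 10*O*Z (L(O, Z) = (-10*O)*Z + (Z - O) = -10*O*Z + (Z - O) = Z - O - 10*O*Z)
W(13, -9) + L(D(-5, -2)/(-7), 10)*120 = (-10 - 1*13) + (10 - (-2)/(-7) - 10*(-2/(-7))*10)*120 = (-10 - 13) + (10 - (-2)*(-1)/7 - 10*(-2*(-⅐))*10)*120 = -23 + (10 - 1*2/7 - 10*2/7*10)*120 = -23 + (10 - 2/7 - 200/7)*120 = -23 - 132/7*120 = -23 - 15840/7 = -16001/7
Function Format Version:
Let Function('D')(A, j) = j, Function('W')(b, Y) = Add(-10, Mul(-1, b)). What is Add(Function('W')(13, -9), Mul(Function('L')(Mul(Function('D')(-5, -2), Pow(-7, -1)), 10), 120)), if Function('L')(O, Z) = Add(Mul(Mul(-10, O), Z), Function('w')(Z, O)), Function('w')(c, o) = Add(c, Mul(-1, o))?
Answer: Rational(-16001, 7) ≈ -2285.9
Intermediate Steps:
Function('L')(O, Z) = Add(Z, Mul(-1, O), Mul(-10, O, Z)) (Function('L')(O, Z) = Add(Mul(Mul(-10, O), Z), Add(Z, Mul(-1, O))) = Add(Mul(-10, O, Z), Add(Z, Mul(-1, O))) = Add(Z, Mul(-1, O), Mul(-10, O, Z)))
Add(Function('W')(13, -9), Mul(Function('L')(Mul(Function('D')(-5, -2), Pow(-7, -1)), 10), 120)) = Add(Add(-10, Mul(-1, 13)), Mul(Add(10, Mul(-1, Mul(-2, Pow(-7, -1))), Mul(-10, Mul(-2, Pow(-7, -1)), 10)), 120)) = Add(Add(-10, -13), Mul(Add(10, Mul(-1, Mul(-2, Rational(-1, 7))), Mul(-10, Mul(-2, Rational(-1, 7)), 10)), 120)) = Add(-23, Mul(Add(10, Mul(-1, Rational(2, 7)), Mul(-10, Rational(2, 7), 10)), 120)) = Add(-23, Mul(Add(10, Rational(-2, 7), Rational(-200, 7)), 120)) = Add(-23, Mul(Rational(-132, 7), 120)) = Add(-23, Rational(-15840, 7)) = Rational(-16001, 7)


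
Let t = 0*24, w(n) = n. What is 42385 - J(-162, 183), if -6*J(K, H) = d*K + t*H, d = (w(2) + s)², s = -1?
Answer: 42358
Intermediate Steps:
d = 1 (d = (2 - 1)² = 1² = 1)
t = 0
J(K, H) = -K/6 (J(K, H) = -(1*K + 0*H)/6 = -(K + 0)/6 = -K/6)
42385 - J(-162, 183) = 42385 - (-1)*(-162)/6 = 42385 - 1*27 = 42385 - 27 = 42358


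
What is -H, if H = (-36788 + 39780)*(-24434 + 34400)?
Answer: -29818272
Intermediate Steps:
H = 29818272 (H = 2992*9966 = 29818272)
-H = -1*29818272 = -29818272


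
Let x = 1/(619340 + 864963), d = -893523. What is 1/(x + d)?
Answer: -1484303/1326258869468 ≈ -1.1192e-6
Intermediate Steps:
x = 1/1484303 ≈ 6.7372e-7
1/(x + d) = 1/(1/1484303 - 893523) = 1/(-1326258869468/1484303) = -1484303/1326258869468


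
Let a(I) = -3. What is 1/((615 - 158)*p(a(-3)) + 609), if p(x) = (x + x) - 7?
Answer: -1/5332 ≈ -0.00018755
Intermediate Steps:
p(x) = -7 + 2*x (p(x) = 2*x - 7 = -7 + 2*x)
1/((615 - 158)*p(a(-3)) + 609) = 1/((615 - 158)*(-7 + 2*(-3)) + 609) = 1/(457*(-7 - 6) + 609) = 1/(457*(-13) + 609) = 1/(-5941 + 609) = 1/(-5332) = -1/5332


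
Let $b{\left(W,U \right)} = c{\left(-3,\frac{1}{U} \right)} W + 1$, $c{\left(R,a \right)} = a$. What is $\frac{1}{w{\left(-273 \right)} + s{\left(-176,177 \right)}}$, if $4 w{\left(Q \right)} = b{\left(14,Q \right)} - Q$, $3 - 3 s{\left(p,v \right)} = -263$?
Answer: $\frac{13}{2043} \approx 0.0063632$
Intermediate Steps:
$s{\left(p,v \right)} = \frac{266}{3}$ ($s{\left(p,v \right)} = 1 - - \frac{263}{3} = 1 + \frac{263}{3} = \frac{266}{3}$)
$b{\left(W,U \right)} = 1 + \frac{W}{U}$ ($b{\left(W,U \right)} = \frac{W}{U} + 1 = 1 + \frac{W}{U}$)
$w{\left(Q \right)} = - \frac{Q}{4} + \frac{14 + Q}{4 Q}$ ($w{\left(Q \right)} = \frac{\frac{Q + 14}{Q} - Q}{4} = \frac{\frac{14 + Q}{Q} - Q}{4} = \frac{- Q + \frac{14 + Q}{Q}}{4} = - \frac{Q}{4} + \frac{14 + Q}{4 Q}$)
$\frac{1}{w{\left(-273 \right)} + s{\left(-176,177 \right)}} = \frac{1}{\frac{14 - 273 - \left(-273\right)^{2}}{4 \left(-273\right)} + \frac{266}{3}} = \frac{1}{\frac{1}{4} \left(- \frac{1}{273}\right) \left(14 - 273 - 74529\right) + \frac{266}{3}} = \frac{1}{\frac{1}{4} \left(- \frac{1}{273}\right) \left(-74788\right) + \frac{266}{3}} = \frac{1}{\frac{2671}{39} + \frac{266}{3}} = \frac{1}{\frac{2043}{13}} = \frac{13}{2043}$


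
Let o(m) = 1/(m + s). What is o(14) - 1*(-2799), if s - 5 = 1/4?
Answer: 215527/77 ≈ 2799.1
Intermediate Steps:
s = 21/4 (s = 5 + 1/4 = 21/4 ≈ 5.2500)
o(m) = 1/(21/4 + m) (o(m) = 1/(m + 21/4) = 1/(21/4 + m))
o(14) - 1*(-2799) = 4/(21 + 4*14) - 1*(-2799) = 4/(21 + 56) + 2799 = 4/77 + 2799 = 215527/77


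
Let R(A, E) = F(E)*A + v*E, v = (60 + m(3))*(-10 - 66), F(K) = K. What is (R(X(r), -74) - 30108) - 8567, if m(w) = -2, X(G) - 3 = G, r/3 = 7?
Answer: 285741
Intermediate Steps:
r = 21 (r = 3*7 = 21)
X(G) = 3 + G
v = -4408 (v = (60 - 2)*(-10 - 66) = 58*(-76) = -4408)
R(A, E) = -4408*E + A*E (R(A, E) = E*A - 4408*E = A*E - 4408*E = -4408*E + A*E)
(R(X(r), -74) - 30108) - 8567 = (-74*(-4408 + (3 + 21)) - 30108) - 8567 = (-74*(-4408 + 24) - 30108) - 8567 = (-74*(-4384) - 30108) - 8567 = (324416 - 30108) - 8567 = 294308 - 8567 = 285741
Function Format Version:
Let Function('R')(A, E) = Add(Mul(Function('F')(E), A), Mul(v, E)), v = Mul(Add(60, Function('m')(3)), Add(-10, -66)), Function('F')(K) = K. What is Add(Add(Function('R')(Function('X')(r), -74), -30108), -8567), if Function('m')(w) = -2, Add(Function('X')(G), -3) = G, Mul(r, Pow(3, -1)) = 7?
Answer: 285741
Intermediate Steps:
r = 21 (r = Mul(3, 7) = 21)
Function('X')(G) = Add(3, G)
v = -4408 (v = Mul(Add(60, -2), Add(-10, -66)) = Mul(58, -76) = -4408)
Function('R')(A, E) = Add(Mul(-4408, E), Mul(A, E)) (Function('R')(A, E) = Add(Mul(E, A), Mul(-4408, E)) = Add(Mul(A, E), Mul(-4408, E)) = Add(Mul(-4408, E), Mul(A, E)))
Add(Add(Function('R')(Function('X')(r), -74), -30108), -8567) = Add(Add(Mul(-74, Add(-4408, Add(3, 21))), -30108), -8567) = Add(Add(Mul(-74, Add(-4408, 24)), -30108), -8567) = Add(Add(Mul(-74, -4384), -30108), -8567) = Add(Add(324416, -30108), -8567) = Add(294308, -8567) = 285741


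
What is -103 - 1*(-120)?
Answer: 17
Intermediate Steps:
-103 - 1*(-120) = -103 + 120 = 17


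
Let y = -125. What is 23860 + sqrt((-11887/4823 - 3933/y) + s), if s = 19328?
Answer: 23860 + 2*sqrt(70354614119790)/120575 ≈ 23999.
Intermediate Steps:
23860 + sqrt((-11887/4823 - 3933/y) + s) = 23860 + sqrt((-11887/4823 - 3933/(-125)) + 19328) = 23860 + sqrt((-11887*1/4823 - 3933*(-1/125)) + 19328) = 23860 + sqrt((-11887/4823 + 3933/125) + 19328) = 23860 + sqrt(17482984/602875 + 19328) = 23860 + sqrt(11669850984/602875) = 23860 + 2*sqrt(70354614119790)/120575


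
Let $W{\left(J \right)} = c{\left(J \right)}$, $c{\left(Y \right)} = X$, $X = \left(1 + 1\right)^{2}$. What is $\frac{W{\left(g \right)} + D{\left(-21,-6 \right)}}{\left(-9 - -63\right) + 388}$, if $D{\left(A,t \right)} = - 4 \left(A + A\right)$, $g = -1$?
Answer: $\frac{86}{221} \approx 0.38914$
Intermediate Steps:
$X = 4$ ($X = 2^{2} = 4$)
$c{\left(Y \right)} = 4$
$D{\left(A,t \right)} = - 8 A$ ($D{\left(A,t \right)} = - 4 \cdot 2 A = - 8 A$)
$W{\left(J \right)} = 4$
$\frac{W{\left(g \right)} + D{\left(-21,-6 \right)}}{\left(-9 - -63\right) + 388} = \frac{4 - -168}{\left(-9 - -63\right) + 388} = \frac{4 + 168}{\left(-9 + 63\right) + 388} = \frac{172}{54 + 388} = \frac{172}{442} = 172 \cdot \frac{1}{442} = \frac{86}{221}$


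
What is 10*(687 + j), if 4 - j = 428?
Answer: 2630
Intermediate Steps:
j = -424 (j = 4 - 1*428 = 4 - 428 = -424)
10*(687 + j) = 10*(687 - 424) = 10*263 = 2630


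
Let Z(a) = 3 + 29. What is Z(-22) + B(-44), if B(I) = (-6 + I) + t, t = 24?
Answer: 6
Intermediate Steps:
B(I) = 18 + I (B(I) = (-6 + I) + 24 = 18 + I)
Z(a) = 32
Z(-22) + B(-44) = 32 + (18 - 44) = 32 - 26 = 6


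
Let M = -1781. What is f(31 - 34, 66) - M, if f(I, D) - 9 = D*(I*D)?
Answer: -11278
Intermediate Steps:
f(I, D) = 9 + I*D² (f(I, D) = 9 + D*(I*D) = 9 + D*(D*I) = 9 + I*D²)
f(31 - 34, 66) - M = (9 + (31 - 34)*66²) - 1*(-1781) = (9 - 3*4356) + 1781 = (9 - 13068) + 1781 = -13059 + 1781 = -11278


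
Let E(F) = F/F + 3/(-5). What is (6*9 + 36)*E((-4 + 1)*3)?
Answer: 36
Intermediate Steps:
E(F) = ⅖ (E(F) = 1 + 3*(-⅕) = 1 - ⅗ = ⅖)
(6*9 + 36)*E((-4 + 1)*3) = (6*9 + 36)*(⅖) = (54 + 36)*(⅖) = 90*(⅖) = 36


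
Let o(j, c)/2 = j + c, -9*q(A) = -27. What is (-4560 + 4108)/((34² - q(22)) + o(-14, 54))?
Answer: -452/1233 ≈ -0.36659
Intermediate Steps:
q(A) = 3 (q(A) = -⅑*(-27) = 3)
o(j, c) = 2*c + 2*j (o(j, c) = 2*(j + c) = 2*(c + j) = 2*c + 2*j)
(-4560 + 4108)/((34² - q(22)) + o(-14, 54)) = (-4560 + 4108)/((34² - 1*3) + (2*54 + 2*(-14))) = -452/((1156 - 3) + (108 - 28)) = -452/(1153 + 80) = -452/1233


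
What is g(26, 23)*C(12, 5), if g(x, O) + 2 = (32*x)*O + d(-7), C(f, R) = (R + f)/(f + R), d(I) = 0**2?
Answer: 19134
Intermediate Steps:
d(I) = 0
C(f, R) = 1 (C(f, R) = (R + f)/(R + f) = 1)
g(x, O) = -2 + 32*O*x (g(x, O) = -2 + ((32*x)*O + 0) = -2 + (32*O*x + 0) = -2 + 32*O*x)
g(26, 23)*C(12, 5) = (-2 + 32*23*26)*1 = (-2 + 19136)*1 = 19134*1 = 19134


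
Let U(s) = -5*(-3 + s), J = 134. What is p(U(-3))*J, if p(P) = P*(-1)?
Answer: -4020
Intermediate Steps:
U(s) = 15 - 5*s
p(P) = -P
p(U(-3))*J = -(15 - 5*(-3))*134 = -(15 + 15)*134 = -1*30*134 = -30*134 = -4020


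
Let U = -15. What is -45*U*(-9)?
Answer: -6075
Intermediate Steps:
-45*U*(-9) = -45*(-15)*(-9) = 675*(-9) = -6075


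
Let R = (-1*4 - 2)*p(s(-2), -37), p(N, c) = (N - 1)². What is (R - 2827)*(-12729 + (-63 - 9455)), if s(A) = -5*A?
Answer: 73704311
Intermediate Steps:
p(N, c) = (-1 + N)²
R = -486 (R = (-1*4 - 2)*(-1 - 5*(-2))² = (-4 - 2)*(-1 + 10)² = -6*9² = -6*81 = -486)
(R - 2827)*(-12729 + (-63 - 9455)) = (-486 - 2827)*(-12729 + (-63 - 9455)) = -3313*(-12729 - 9518) = -3313*(-22247) = 73704311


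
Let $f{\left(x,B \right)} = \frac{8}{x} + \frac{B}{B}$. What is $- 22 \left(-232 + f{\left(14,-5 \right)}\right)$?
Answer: $\frac{35486}{7} \approx 5069.4$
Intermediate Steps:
$f{\left(x,B \right)} = 1 + \frac{8}{x}$ ($f{\left(x,B \right)} = \frac{8}{x} + 1 = 1 + \frac{8}{x}$)
$- 22 \left(-232 + f{\left(14,-5 \right)}\right) = - 22 \left(-232 + \frac{8 + 14}{14}\right) = - 22 \left(-232 + \frac{1}{14} \cdot 22\right) = - 22 \left(-232 + \frac{11}{7}\right) = \left(-22\right) \left(- \frac{1613}{7}\right) = \frac{35486}{7}$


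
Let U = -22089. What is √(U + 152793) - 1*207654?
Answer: -207654 + 4*√8169 ≈ -2.0729e+5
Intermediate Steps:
√(U + 152793) - 1*207654 = √(-22089 + 152793) - 1*207654 = √130704 - 207654 = 4*√8169 - 207654 = -207654 + 4*√8169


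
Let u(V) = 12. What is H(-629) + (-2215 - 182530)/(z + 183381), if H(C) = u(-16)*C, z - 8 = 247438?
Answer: -3252066941/430827 ≈ -7548.4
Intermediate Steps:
z = 247446 (z = 8 + 247438 = 247446)
H(C) = 12*C
H(-629) + (-2215 - 182530)/(z + 183381) = 12*(-629) + (-2215 - 182530)/(247446 + 183381) = -7548 - 184745/430827 = -3252066941/430827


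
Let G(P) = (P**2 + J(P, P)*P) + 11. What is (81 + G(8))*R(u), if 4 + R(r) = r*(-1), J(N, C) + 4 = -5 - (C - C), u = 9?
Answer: -1092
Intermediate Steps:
J(N, C) = -9 (J(N, C) = -4 + (-5 - (C - C)) = -4 + (-5 - 1*0) = -4 + (-5 + 0) = -4 - 5 = -9)
R(r) = -4 - r (R(r) = -4 + r*(-1) = -4 - r)
G(P) = 11 + P**2 - 9*P (G(P) = (P**2 - 9*P) + 11 = 11 + P**2 - 9*P)
(81 + G(8))*R(u) = (81 + (11 + 8**2 - 9*8))*(-4 - 1*9) = (81 + (11 + 64 - 72))*(-4 - 9) = (81 + 3)*(-13) = 84*(-13) = -1092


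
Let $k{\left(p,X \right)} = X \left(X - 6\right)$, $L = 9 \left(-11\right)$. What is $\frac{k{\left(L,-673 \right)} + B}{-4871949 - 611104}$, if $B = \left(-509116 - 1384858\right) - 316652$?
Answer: $\frac{1753659}{5483053} \approx 0.31983$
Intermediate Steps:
$L = -99$
$k{\left(p,X \right)} = X \left(-6 + X\right)$
$B = -2210626$ ($B = -1893974 - 316652 = -2210626$)
$\frac{k{\left(L,-673 \right)} + B}{-4871949 - 611104} = \frac{- 673 \left(-6 - 673\right) - 2210626}{-4871949 - 611104} = \frac{\left(-673\right) \left(-679\right) - 2210626}{-5483053} = \left(456967 - 2210626\right) \left(- \frac{1}{5483053}\right) = \left(-1753659\right) \left(- \frac{1}{5483053}\right) = \frac{1753659}{5483053}$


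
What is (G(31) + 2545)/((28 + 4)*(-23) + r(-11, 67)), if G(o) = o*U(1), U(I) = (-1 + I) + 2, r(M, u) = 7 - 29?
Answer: -2607/758 ≈ -3.4393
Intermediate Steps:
r(M, u) = -22
U(I) = 1 + I
G(o) = 2*o (G(o) = o*(1 + 1) = o*2 = 2*o)
(G(31) + 2545)/((28 + 4)*(-23) + r(-11, 67)) = (2*31 + 2545)/((28 + 4)*(-23) - 22) = (62 + 2545)/(32*(-23) - 22) = 2607/(-736 - 22) = 2607/(-758) = 2607*(-1/758) = -2607/758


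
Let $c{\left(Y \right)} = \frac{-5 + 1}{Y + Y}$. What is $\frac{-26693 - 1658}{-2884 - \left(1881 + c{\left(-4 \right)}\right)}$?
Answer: $\frac{56702}{9531} \approx 5.9492$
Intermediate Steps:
$c{\left(Y \right)} = - \frac{2}{Y}$ ($c{\left(Y \right)} = - \frac{4}{2 Y} = - 4 \frac{1}{2 Y} = - \frac{2}{Y}$)
$\frac{-26693 - 1658}{-2884 - \left(1881 + c{\left(-4 \right)}\right)} = \frac{-26693 - 1658}{-2884 - \left(1881 + \frac{1}{2}\right)} = - \frac{28351}{-2884 - \left(1881 + \frac{1}{2}\right)} = - \frac{28351}{-2884 - \frac{3763}{2}} = - \frac{28351}{- \frac{9531}{2}} = \left(-28351\right) \left(- \frac{2}{9531}\right) = \frac{56702}{9531}$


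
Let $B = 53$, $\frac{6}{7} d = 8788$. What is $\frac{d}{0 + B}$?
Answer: $\frac{30758}{159} \approx 193.45$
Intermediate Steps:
$d = \frac{30758}{3}$ ($d = \frac{7}{6} \cdot 8788 = \frac{30758}{3} \approx 10253.0$)
$\frac{d}{0 + B} = \frac{30758}{3 \left(0 + 53\right)} = \frac{30758}{3 \cdot 53} = \frac{30758}{3} \cdot \frac{1}{53} = \frac{30758}{159}$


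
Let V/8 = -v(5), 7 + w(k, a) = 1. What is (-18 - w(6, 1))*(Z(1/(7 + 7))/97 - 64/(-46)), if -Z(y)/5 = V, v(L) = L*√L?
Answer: -384/23 - 2400*√5/97 ≈ -72.021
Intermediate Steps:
w(k, a) = -6 (w(k, a) = -7 + 1 = -6)
v(L) = L^(3/2)
V = -40*√5 (V = 8*(-5^(3/2)) = 8*(-5*√5) = -40*√5 ≈ -89.443)
Z(y) = 200*√5 (Z(y) = -(-200)*√5 = 200*√5)
(-18 - w(6, 1))*(Z(1/(7 + 7))/97 - 64/(-46)) = (-18 - 1*(-6))*((200*√5)/97 - 64/(-46)) = (-18 + 6)*((200*√5)*(1/97) - 64*(-1/46)) = -12*(200*√5/97 + 32/23) = -12*(32/23 + 200*√5/97) = -384/23 - 2400*√5/97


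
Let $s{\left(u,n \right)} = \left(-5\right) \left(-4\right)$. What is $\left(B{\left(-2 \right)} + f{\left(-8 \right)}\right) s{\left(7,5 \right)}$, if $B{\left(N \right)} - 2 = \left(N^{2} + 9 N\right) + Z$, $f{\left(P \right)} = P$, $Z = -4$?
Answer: $-480$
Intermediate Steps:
$B{\left(N \right)} = -2 + N^{2} + 9 N$ ($B{\left(N \right)} = 2 - \left(4 - N^{2} - 9 N\right) = 2 + \left(-4 + N^{2} + 9 N\right) = -2 + N^{2} + 9 N$)
$s{\left(u,n \right)} = 20$
$\left(B{\left(-2 \right)} + f{\left(-8 \right)}\right) s{\left(7,5 \right)} = \left(\left(-2 + \left(-2\right)^{2} + 9 \left(-2\right)\right) - 8\right) 20 = \left(\left(-2 + 4 - 18\right) - 8\right) 20 = \left(-16 - 8\right) 20 = \left(-24\right) 20 = -480$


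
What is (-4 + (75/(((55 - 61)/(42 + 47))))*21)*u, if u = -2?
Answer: 46733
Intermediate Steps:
(-4 + (75/(((55 - 61)/(42 + 47))))*21)*u = (-4 + (75/(((55 - 61)/(42 + 47))))*21)*(-2) = (-4 + (75/((-6/89)))*21)*(-2) = (-4 + (75/((-6*1/89)))*21)*(-2) = (-4 + (75/(-6/89))*21)*(-2) = (-4 + (75*(-89/6))*21)*(-2) = (-4 - 2225/2*21)*(-2) = (-4 - 46725/2)*(-2) = -46733/2*(-2) = 46733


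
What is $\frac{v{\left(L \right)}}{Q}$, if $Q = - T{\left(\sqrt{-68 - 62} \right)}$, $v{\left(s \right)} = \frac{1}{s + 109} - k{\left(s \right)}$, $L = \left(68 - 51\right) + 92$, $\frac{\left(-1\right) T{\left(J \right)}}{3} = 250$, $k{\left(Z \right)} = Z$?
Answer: $- \frac{23761}{163500} \approx -0.14533$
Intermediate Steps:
$T{\left(J \right)} = -750$ ($T{\left(J \right)} = \left(-3\right) 250 = -750$)
$L = 109$ ($L = \left(68 - 51\right) + 92 = 17 + 92 = 109$)
$v{\left(s \right)} = \frac{1}{109 + s} - s$ ($v{\left(s \right)} = \frac{1}{s + 109} - s = \frac{1}{109 + s} - s$)
$Q = 750$ ($Q = \left(-1\right) \left(-750\right) = 750$)
$\frac{v{\left(L \right)}}{Q} = \frac{\frac{1}{109 + 109} \left(1 - 109^{2} - 11881\right)}{750} = \frac{1 - 11881 - 11881}{218} \cdot \frac{1}{750} = \frac{1}{218} \left(-23761\right) \frac{1}{750} = \left(- \frac{23761}{218}\right) \frac{1}{750} = - \frac{23761}{163500}$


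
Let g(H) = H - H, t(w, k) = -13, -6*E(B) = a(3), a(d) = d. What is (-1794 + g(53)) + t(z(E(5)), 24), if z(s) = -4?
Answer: -1807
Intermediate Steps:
E(B) = -½ (E(B) = -⅙*3 = -½)
g(H) = 0
(-1794 + g(53)) + t(z(E(5)), 24) = (-1794 + 0) - 13 = -1794 - 13 = -1807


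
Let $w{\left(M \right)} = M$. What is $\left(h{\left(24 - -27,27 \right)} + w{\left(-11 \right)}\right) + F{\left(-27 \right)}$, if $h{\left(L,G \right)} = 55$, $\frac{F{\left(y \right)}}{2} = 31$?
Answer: $106$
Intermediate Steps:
$F{\left(y \right)} = 62$ ($F{\left(y \right)} = 2 \cdot 31 = 62$)
$\left(h{\left(24 - -27,27 \right)} + w{\left(-11 \right)}\right) + F{\left(-27 \right)} = \left(55 - 11\right) + 62 = 44 + 62 = 106$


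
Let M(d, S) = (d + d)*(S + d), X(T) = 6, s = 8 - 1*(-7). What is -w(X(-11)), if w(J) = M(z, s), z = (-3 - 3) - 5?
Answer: 88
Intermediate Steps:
s = 15 (s = 8 + 7 = 15)
z = -11 (z = -6 - 5 = -11)
M(d, S) = 2*d*(S + d) (M(d, S) = (2*d)*(S + d) = 2*d*(S + d))
w(J) = -88 (w(J) = 2*(-11)*(15 - 11) = 2*(-11)*4 = -88)
-w(X(-11)) = -1*(-88) = 88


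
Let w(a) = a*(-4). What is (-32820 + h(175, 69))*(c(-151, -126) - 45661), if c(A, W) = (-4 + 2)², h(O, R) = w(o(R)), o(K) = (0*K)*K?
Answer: 1498462740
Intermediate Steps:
o(K) = 0 (o(K) = 0*K = 0)
w(a) = -4*a
h(O, R) = 0 (h(O, R) = -4*0 = 0)
c(A, W) = 4 (c(A, W) = (-2)² = 4)
(-32820 + h(175, 69))*(c(-151, -126) - 45661) = (-32820 + 0)*(4 - 45661) = -32820*(-45657) = 1498462740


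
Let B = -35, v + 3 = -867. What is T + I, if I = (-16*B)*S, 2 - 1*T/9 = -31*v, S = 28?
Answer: -227032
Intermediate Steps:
v = -870 (v = -3 - 867 = -870)
T = -242712 (T = 18 - (-279)*(-870) = 18 - 9*26970 = 18 - 242730 = -242712)
I = 15680 (I = -16*(-35)*28 = 560*28 = 15680)
T + I = -242712 + 15680 = -227032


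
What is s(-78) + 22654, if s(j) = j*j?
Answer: 28738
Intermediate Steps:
s(j) = j²
s(-78) + 22654 = (-78)² + 22654 = 6084 + 22654 = 28738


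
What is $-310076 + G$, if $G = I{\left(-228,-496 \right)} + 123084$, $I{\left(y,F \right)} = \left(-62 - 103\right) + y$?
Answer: $-187385$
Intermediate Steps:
$I{\left(y,F \right)} = -165 + y$
$G = 122691$ ($G = \left(-165 - 228\right) + 123084 = -393 + 123084 = 122691$)
$-310076 + G = -310076 + 122691 = -187385$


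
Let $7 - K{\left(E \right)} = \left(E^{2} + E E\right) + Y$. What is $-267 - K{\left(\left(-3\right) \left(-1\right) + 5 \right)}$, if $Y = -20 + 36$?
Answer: $-130$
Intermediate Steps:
$Y = 16$
$K{\left(E \right)} = -9 - 2 E^{2}$ ($K{\left(E \right)} = 7 - \left(\left(E^{2} + E E\right) + 16\right) = 7 - \left(\left(E^{2} + E^{2}\right) + 16\right) = 7 - \left(2 E^{2} + 16\right) = 7 - \left(16 + 2 E^{2}\right) = -9 - 2 E^{2}$)
$-267 - K{\left(\left(-3\right) \left(-1\right) + 5 \right)} = -267 - \left(-9 - 2 \left(\left(-3\right) \left(-1\right) + 5\right)^{2}\right) = -267 - \left(-9 - 2 \left(3 + 5\right)^{2}\right) = -267 - \left(-9 - 2 \cdot 8^{2}\right) = -267 - \left(-9 - 128\right) = -267 - -137 = -267 + 137 = -130$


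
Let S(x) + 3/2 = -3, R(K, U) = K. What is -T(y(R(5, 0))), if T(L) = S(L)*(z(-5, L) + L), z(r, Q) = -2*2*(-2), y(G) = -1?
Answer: 63/2 ≈ 31.500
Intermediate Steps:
S(x) = -9/2 (S(x) = -3/2 - 3 = -9/2)
z(r, Q) = 8 (z(r, Q) = -4*(-2) = 8)
T(L) = -36 - 9*L/2 (T(L) = -9*(8 + L)/2 = -36 - 9*L/2)
-T(y(R(5, 0))) = -(-36 - 9/2*(-1)) = -(-36 + 9/2) = -1*(-63/2) = 63/2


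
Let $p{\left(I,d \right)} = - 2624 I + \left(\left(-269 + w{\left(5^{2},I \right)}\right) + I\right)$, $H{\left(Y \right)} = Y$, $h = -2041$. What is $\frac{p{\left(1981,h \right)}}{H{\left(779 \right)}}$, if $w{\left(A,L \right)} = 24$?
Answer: $- \frac{5196408}{779} \approx -6670.6$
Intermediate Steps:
$p{\left(I,d \right)} = -245 - 2623 I$ ($p{\left(I,d \right)} = - 2624 I + \left(\left(-269 + 24\right) + I\right) = - 2624 I + \left(-245 + I\right) = -245 - 2623 I$)
$\frac{p{\left(1981,h \right)}}{H{\left(779 \right)}} = \frac{-245 - 5196163}{779} = \left(-245 - 5196163\right) \frac{1}{779} = \left(-5196408\right) \frac{1}{779} = - \frac{5196408}{779}$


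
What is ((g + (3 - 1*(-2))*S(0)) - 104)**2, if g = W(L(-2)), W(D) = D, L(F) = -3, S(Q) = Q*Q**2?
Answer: 11449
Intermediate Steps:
S(Q) = Q**3
g = -3
((g + (3 - 1*(-2))*S(0)) - 104)**2 = ((-3 + (3 - 1*(-2))*0**3) - 104)**2 = ((-3 + (3 + 2)*0) - 104)**2 = ((-3 + 5*0) - 104)**2 = ((-3 + 0) - 104)**2 = (-3 - 104)**2 = (-107)**2 = 11449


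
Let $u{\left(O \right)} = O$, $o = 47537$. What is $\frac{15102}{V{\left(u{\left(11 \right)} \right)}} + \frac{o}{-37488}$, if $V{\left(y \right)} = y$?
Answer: $\frac{51420079}{37488} \approx 1371.6$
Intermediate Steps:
$\frac{15102}{V{\left(u{\left(11 \right)} \right)}} + \frac{o}{-37488} = \frac{15102}{11} + \frac{47537}{-37488} = 15102 \cdot \frac{1}{11} + 47537 \left(- \frac{1}{37488}\right) = \frac{15102}{11} - \frac{47537}{37488} = \frac{51420079}{37488}$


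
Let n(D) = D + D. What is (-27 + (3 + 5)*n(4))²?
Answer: 1369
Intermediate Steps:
n(D) = 2*D
(-27 + (3 + 5)*n(4))² = (-27 + (3 + 5)*(2*4))² = (-27 + 8*8)² = (-27 + 64)² = 37² = 1369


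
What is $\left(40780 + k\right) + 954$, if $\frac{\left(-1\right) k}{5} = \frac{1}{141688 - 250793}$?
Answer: $\frac{910677615}{21821} \approx 41734.0$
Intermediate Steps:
$k = \frac{1}{21821}$ ($k = - \frac{5}{141688 - 250793} = - \frac{5}{-109105} = \left(-5\right) \left(- \frac{1}{109105}\right) = \frac{1}{21821} \approx 4.5827 \cdot 10^{-5}$)
$\left(40780 + k\right) + 954 = \left(40780 + \frac{1}{21821}\right) + 954 = \frac{889860381}{21821} + 954 = \frac{910677615}{21821}$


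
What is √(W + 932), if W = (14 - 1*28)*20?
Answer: 2*√163 ≈ 25.534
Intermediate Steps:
W = -280 (W = (14 - 28)*20 = -14*20 = -280)
√(W + 932) = √(-280 + 932) = √652 = 2*√163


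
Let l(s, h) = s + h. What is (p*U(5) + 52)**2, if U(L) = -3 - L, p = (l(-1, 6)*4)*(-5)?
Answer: 725904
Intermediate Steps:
l(s, h) = h + s
p = -100 (p = ((6 - 1)*4)*(-5) = (5*4)*(-5) = 20*(-5) = -100)
(p*U(5) + 52)**2 = (-100*(-3 - 1*5) + 52)**2 = (-100*(-3 - 5) + 52)**2 = (-100*(-8) + 52)**2 = (800 + 52)**2 = 852**2 = 725904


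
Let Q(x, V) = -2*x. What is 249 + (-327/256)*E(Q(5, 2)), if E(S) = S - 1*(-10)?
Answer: 249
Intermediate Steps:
E(S) = 10 + S (E(S) = S + 10 = 10 + S)
249 + (-327/256)*E(Q(5, 2)) = 249 + (-327/256)*(10 - 2*5) = 249 + (-327*1/256)*(10 - 10) = 249 - 327/256*0 = 249 + 0 = 249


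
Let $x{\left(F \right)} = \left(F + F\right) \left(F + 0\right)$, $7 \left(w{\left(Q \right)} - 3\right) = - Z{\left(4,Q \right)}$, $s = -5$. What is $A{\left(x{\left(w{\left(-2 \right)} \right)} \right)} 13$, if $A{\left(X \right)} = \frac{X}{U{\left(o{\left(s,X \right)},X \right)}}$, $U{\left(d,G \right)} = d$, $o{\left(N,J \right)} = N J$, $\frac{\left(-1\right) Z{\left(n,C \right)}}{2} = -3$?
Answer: $- \frac{13}{5} \approx -2.6$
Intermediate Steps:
$Z{\left(n,C \right)} = 6$ ($Z{\left(n,C \right)} = \left(-2\right) \left(-3\right) = 6$)
$w{\left(Q \right)} = \frac{15}{7}$ ($w{\left(Q \right)} = 3 + \frac{\left(-1\right) 6}{7} = 3 + \frac{1}{7} \left(-6\right) = 3 - \frac{6}{7} = \frac{15}{7}$)
$o{\left(N,J \right)} = J N$
$x{\left(F \right)} = 2 F^{2}$ ($x{\left(F \right)} = 2 F F = 2 F^{2}$)
$A{\left(X \right)} = - \frac{1}{5}$ ($A{\left(X \right)} = \frac{X}{X \left(-5\right)} = \frac{X}{\left(-5\right) X} = X \left(- \frac{1}{5 X}\right) = - \frac{1}{5}$)
$A{\left(x{\left(w{\left(-2 \right)} \right)} \right)} 13 = \left(- \frac{1}{5}\right) 13 = - \frac{13}{5}$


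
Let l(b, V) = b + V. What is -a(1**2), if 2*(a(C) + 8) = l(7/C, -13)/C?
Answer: 11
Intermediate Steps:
l(b, V) = V + b
a(C) = -8 + (-13 + 7/C)/(2*C) (a(C) = -8 + ((-13 + 7/C)/C)/2 = -8 + (-13 + 7/C)/(2*C))
-a(1**2) = -(-8 - 13/(2*(1**2)) + 7/(2*(1**2)**2)) = -(-8 - 13/2/1 + (7/2)/1**2) = -(-8 - 13/2*1 + (7/2)*1) = -(-8 - 13/2 + 7/2) = -1*(-11) = 11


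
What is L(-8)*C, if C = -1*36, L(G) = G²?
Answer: -2304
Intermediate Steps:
C = -36
L(-8)*C = (-8)²*(-36) = 64*(-36) = -2304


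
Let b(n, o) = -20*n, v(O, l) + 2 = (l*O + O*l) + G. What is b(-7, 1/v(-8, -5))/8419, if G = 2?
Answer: 140/8419 ≈ 0.016629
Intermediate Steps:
v(O, l) = 2*O*l (v(O, l) = -2 + ((l*O + O*l) + 2) = -2 + ((O*l + O*l) + 2) = -2 + (2*O*l + 2) = -2 + (2 + 2*O*l) = 2*O*l)
b(-7, 1/v(-8, -5))/8419 = -20*(-7)/8419 = 140*(1/8419) = 140/8419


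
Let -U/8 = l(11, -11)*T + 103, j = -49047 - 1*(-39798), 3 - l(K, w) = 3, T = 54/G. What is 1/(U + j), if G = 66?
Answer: -1/10073 ≈ -9.9275e-5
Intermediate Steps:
T = 9/11 (T = 54/66 = 54*(1/66) = 9/11 ≈ 0.81818)
l(K, w) = 0 (l(K, w) = 3 - 1*3 = 3 - 3 = 0)
j = -9249 (j = -49047 + 39798 = -9249)
U = -824 (U = -8*(0*(9/11) + 103) = -8*(0 + 103) = -8*103 = -824)
1/(U + j) = 1/(-824 - 9249) = 1/(-10073) = -1/10073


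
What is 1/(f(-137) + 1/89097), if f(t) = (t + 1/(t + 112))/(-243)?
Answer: 60140475/33916933 ≈ 1.7732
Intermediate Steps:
f(t) = -t/243 - 1/(243*(112 + t)) (f(t) = -(t + 1/(112 + t))/243 = -t/243 - 1/(243*(112 + t)))
1/(f(-137) + 1/89097) = 1/((-1 - 1*(-137)² - 112*(-137))/(243*(112 - 137)) + 1/89097) = 1/((1/243)*(-1 - 1*18769 + 15344)/(-25) + 1/89097) = 1/((1/243)*(-1/25)*(-1 - 18769 + 15344) + 1/89097) = 1/((1/243)*(-1/25)*(-3426) + 1/89097) = 1/(1142/2025 + 1/89097) = 1/(33916933/60140475) = 60140475/33916933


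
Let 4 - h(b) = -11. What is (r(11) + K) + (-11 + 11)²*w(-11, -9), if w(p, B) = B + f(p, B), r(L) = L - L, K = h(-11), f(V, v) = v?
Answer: 15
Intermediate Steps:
h(b) = 15 (h(b) = 4 - 1*(-11) = 4 + 11 = 15)
K = 15
r(L) = 0
w(p, B) = 2*B (w(p, B) = B + B = 2*B)
(r(11) + K) + (-11 + 11)²*w(-11, -9) = (0 + 15) + (-11 + 11)²*(2*(-9)) = 15 + 0²*(-18) = 15 + 0*(-18) = 15 + 0 = 15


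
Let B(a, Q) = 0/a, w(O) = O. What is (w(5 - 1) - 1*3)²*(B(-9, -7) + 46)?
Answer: 46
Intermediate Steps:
B(a, Q) = 0
(w(5 - 1) - 1*3)²*(B(-9, -7) + 46) = ((5 - 1) - 1*3)²*(0 + 46) = (4 - 3)²*46 = 1²*46 = 1*46 = 46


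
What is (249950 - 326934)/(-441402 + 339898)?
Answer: 9623/12688 ≈ 0.75843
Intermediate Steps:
(249950 - 326934)/(-441402 + 339898) = -76984/(-101504) = -76984*(-1/101504) = 9623/12688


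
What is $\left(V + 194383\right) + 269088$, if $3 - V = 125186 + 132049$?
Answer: $206239$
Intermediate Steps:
$V = -257232$ ($V = 3 - \left(125186 + 132049\right) = 3 - 257235 = -257232$)
$\left(V + 194383\right) + 269088 = \left(-257232 + 194383\right) + 269088 = -62849 + 269088 = 206239$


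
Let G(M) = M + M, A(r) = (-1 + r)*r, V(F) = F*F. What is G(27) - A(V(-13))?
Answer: -28338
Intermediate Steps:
V(F) = F²
A(r) = r*(-1 + r)
G(M) = 2*M
G(27) - A(V(-13)) = 2*27 - (-13)²*(-1 + (-13)²) = 54 - 169*(-1 + 169) = 54 - 169*168 = 54 - 1*28392 = 54 - 28392 = -28338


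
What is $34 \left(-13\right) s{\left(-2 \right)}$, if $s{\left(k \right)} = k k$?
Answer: $-1768$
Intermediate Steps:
$s{\left(k \right)} = k^{2}$
$34 \left(-13\right) s{\left(-2 \right)} = 34 \left(-13\right) \left(-2\right)^{2} = \left(-442\right) 4 = -1768$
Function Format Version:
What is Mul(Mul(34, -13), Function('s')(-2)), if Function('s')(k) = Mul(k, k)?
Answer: -1768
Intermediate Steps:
Function('s')(k) = Pow(k, 2)
Mul(Mul(34, -13), Function('s')(-2)) = Mul(Mul(34, -13), Pow(-2, 2)) = Mul(-442, 4) = -1768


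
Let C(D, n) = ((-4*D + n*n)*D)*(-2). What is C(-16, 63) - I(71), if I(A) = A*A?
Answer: 124015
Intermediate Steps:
I(A) = A**2
C(D, n) = -2*D*(n**2 - 4*D) (C(D, n) = ((-4*D + n**2)*D)*(-2) = ((n**2 - 4*D)*D)*(-2) = (D*(n**2 - 4*D))*(-2) = -2*D*(n**2 - 4*D))
C(-16, 63) - I(71) = 2*(-16)*(-1*63**2 + 4*(-16)) - 1*71**2 = 2*(-16)*(-1*3969 - 64) - 1*5041 = 2*(-16)*(-3969 - 64) - 5041 = 2*(-16)*(-4033) - 5041 = 129056 - 5041 = 124015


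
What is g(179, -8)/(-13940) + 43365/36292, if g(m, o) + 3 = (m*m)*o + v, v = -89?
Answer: 495525137/25295524 ≈ 19.589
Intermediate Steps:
g(m, o) = -92 + o*m**2 (g(m, o) = -3 + ((m*m)*o - 89) = -3 + (m**2*o - 89) = -3 + (o*m**2 - 89) = -3 + (-89 + o*m**2) = -92 + o*m**2)
g(179, -8)/(-13940) + 43365/36292 = (-92 - 8*179**2)/(-13940) + 43365/36292 = (-92 - 8*32041)*(-1/13940) + 43365*(1/36292) = (-92 - 256328)*(-1/13940) + 43365/36292 = -256420*(-1/13940) + 43365/36292 = 12821/697 + 43365/36292 = 495525137/25295524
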